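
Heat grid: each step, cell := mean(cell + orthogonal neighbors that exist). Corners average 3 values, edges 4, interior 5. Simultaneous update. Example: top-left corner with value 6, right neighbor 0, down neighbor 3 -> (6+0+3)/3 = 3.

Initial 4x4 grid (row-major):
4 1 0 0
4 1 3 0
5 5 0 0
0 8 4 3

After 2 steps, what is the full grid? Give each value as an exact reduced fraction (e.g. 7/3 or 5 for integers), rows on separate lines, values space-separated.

Answer: 8/3 83/40 33/40 7/12
16/5 62/25 31/20 23/40
227/60 67/20 23/10 187/120
145/36 121/30 191/60 41/18

Derivation:
After step 1:
  3 3/2 1 0
  7/2 14/5 4/5 3/4
  7/2 19/5 12/5 3/4
  13/3 17/4 15/4 7/3
After step 2:
  8/3 83/40 33/40 7/12
  16/5 62/25 31/20 23/40
  227/60 67/20 23/10 187/120
  145/36 121/30 191/60 41/18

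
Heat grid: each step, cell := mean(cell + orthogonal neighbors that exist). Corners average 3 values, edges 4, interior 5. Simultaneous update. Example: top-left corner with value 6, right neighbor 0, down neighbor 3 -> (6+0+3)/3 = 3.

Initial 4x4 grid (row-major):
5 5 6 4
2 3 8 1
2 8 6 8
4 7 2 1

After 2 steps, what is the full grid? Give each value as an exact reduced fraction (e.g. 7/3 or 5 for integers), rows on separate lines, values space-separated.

After step 1:
  4 19/4 23/4 11/3
  3 26/5 24/5 21/4
  4 26/5 32/5 4
  13/3 21/4 4 11/3
After step 2:
  47/12 197/40 569/120 44/9
  81/20 459/100 137/25 1063/240
  62/15 521/100 122/25 1159/240
  163/36 1127/240 1159/240 35/9

Answer: 47/12 197/40 569/120 44/9
81/20 459/100 137/25 1063/240
62/15 521/100 122/25 1159/240
163/36 1127/240 1159/240 35/9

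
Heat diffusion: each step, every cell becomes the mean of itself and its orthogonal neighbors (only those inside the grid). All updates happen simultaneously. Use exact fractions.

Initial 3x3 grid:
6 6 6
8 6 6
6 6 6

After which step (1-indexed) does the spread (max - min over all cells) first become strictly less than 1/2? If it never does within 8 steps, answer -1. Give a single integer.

Answer: 3

Derivation:
Step 1: max=20/3, min=6, spread=2/3
Step 2: max=787/120, min=6, spread=67/120
Step 3: max=6917/1080, min=607/100, spread=1807/5400
  -> spread < 1/2 first at step 3
Step 4: max=2749963/432000, min=16561/2700, spread=33401/144000
Step 5: max=24557933/3888000, min=1663391/270000, spread=3025513/19440000
Step 6: max=9796126867/1555200000, min=89155949/14400000, spread=53531/497664
Step 7: max=585904925849/93312000000, min=24119116051/3888000000, spread=450953/5971968
Step 8: max=35101223560603/5598720000000, min=2900368610519/466560000000, spread=3799043/71663616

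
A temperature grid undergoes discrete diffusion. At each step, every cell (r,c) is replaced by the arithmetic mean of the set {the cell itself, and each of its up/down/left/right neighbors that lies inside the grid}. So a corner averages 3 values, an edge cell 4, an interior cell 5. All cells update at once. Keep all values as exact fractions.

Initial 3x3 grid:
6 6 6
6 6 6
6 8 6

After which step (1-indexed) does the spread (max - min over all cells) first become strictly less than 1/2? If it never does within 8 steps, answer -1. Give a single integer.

Step 1: max=20/3, min=6, spread=2/3
Step 2: max=787/120, min=6, spread=67/120
Step 3: max=6917/1080, min=607/100, spread=1807/5400
  -> spread < 1/2 first at step 3
Step 4: max=2749963/432000, min=16561/2700, spread=33401/144000
Step 5: max=24557933/3888000, min=1663391/270000, spread=3025513/19440000
Step 6: max=9796126867/1555200000, min=89155949/14400000, spread=53531/497664
Step 7: max=585904925849/93312000000, min=24119116051/3888000000, spread=450953/5971968
Step 8: max=35101223560603/5598720000000, min=2900368610519/466560000000, spread=3799043/71663616

Answer: 3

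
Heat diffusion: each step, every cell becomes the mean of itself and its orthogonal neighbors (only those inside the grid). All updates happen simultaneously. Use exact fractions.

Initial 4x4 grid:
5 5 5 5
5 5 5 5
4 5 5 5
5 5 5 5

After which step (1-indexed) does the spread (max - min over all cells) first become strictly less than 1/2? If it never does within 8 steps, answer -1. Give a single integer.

Step 1: max=5, min=14/3, spread=1/3
  -> spread < 1/2 first at step 1
Step 2: max=5, min=569/120, spread=31/120
Step 3: max=5, min=5189/1080, spread=211/1080
Step 4: max=5, min=523157/108000, spread=16843/108000
Step 5: max=44921/9000, min=4721357/972000, spread=130111/972000
Step 6: max=2692841/540000, min=142157633/29160000, spread=3255781/29160000
Step 7: max=2688893/540000, min=4273646309/874800000, spread=82360351/874800000
Step 8: max=483493559/97200000, min=128468683109/26244000000, spread=2074577821/26244000000

Answer: 1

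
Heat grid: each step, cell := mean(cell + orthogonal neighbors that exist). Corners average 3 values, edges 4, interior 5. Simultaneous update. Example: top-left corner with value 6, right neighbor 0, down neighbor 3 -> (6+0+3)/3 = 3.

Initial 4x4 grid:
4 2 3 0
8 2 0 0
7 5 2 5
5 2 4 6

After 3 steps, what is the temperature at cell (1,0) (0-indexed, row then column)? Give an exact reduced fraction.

Step 1: cell (1,0) = 21/4
Step 2: cell (1,0) = 587/120
Step 3: cell (1,0) = 7801/1800
Full grid after step 3:
  4367/1080 10907/3600 473/240 539/360
  7801/1800 10427/3000 2339/1000 49/24
  8503/1800 5773/1500 407/125 1771/600
  1247/270 3809/900 277/75 661/180

Answer: 7801/1800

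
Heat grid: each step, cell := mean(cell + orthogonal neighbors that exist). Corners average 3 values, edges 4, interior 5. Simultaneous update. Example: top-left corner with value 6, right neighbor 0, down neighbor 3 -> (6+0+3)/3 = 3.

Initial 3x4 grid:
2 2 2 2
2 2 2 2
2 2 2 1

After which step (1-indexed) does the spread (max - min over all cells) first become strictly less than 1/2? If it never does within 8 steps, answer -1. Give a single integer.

Step 1: max=2, min=5/3, spread=1/3
  -> spread < 1/2 first at step 1
Step 2: max=2, min=31/18, spread=5/18
Step 3: max=2, min=391/216, spread=41/216
Step 4: max=2, min=47623/25920, spread=4217/25920
Step 5: max=14321/7200, min=2901251/1555200, spread=38417/311040
Step 6: max=285403/144000, min=175423789/93312000, spread=1903471/18662400
Step 7: max=8524241/4320000, min=10596450911/5598720000, spread=18038617/223948800
Step 8: max=764673241/388800000, min=638578217149/335923200000, spread=883978523/13436928000

Answer: 1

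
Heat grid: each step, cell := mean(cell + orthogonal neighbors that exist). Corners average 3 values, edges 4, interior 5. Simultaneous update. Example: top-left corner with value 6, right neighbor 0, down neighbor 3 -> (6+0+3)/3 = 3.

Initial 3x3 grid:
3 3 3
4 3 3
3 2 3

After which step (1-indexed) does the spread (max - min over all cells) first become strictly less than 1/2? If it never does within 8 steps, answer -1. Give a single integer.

Answer: 2

Derivation:
Step 1: max=10/3, min=8/3, spread=2/3
Step 2: max=115/36, min=101/36, spread=7/18
  -> spread < 1/2 first at step 2
Step 3: max=1357/432, min=1235/432, spread=61/216
Step 4: max=16063/5184, min=15041/5184, spread=511/2592
Step 5: max=190933/62208, min=182315/62208, spread=4309/31104
Step 6: max=2275783/746496, min=2203193/746496, spread=36295/373248
Step 7: max=27179629/8957952, min=26568083/8957952, spread=305773/4478976
Step 8: max=325062223/107495424, min=319910321/107495424, spread=2575951/53747712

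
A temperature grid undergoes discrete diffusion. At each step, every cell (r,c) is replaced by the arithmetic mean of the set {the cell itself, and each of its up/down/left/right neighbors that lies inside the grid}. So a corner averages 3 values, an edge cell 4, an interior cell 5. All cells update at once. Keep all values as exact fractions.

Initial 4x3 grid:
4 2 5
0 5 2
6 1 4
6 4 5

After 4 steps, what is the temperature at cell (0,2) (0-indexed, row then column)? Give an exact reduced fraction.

Step 1: cell (0,2) = 3
Step 2: cell (0,2) = 11/3
Step 3: cell (0,2) = 113/36
Step 4: cell (0,2) = 448/135
Full grid after step 4:
  2311/720 44711/14400 448/135
  11659/3600 10267/3000 3953/1200
  40597/10800 4012/1125 39997/10800
  5059/1296 172553/43200 2459/648

Answer: 448/135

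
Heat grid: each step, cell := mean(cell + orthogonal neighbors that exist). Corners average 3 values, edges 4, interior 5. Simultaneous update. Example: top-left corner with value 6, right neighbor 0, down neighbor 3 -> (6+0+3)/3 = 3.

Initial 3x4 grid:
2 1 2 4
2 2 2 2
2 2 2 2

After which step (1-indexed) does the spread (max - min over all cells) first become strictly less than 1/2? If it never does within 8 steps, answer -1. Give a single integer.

Answer: 3

Derivation:
Step 1: max=8/3, min=5/3, spread=1
Step 2: max=89/36, min=65/36, spread=2/3
Step 3: max=499/216, min=997/540, spread=167/360
  -> spread < 1/2 first at step 3
Step 4: max=145243/64800, min=30667/16200, spread=301/864
Step 5: max=8515157/3888000, min=934399/486000, spread=69331/259200
Step 6: max=503516383/233280000, min=377565349/194400000, spread=252189821/1166400000
Step 7: max=29878794197/13996800000, min=22837774841/11664000000, spread=12367321939/69984000000
Step 8: max=1778178174223/839808000000, min=1379984628769/699840000000, spread=610983098501/4199040000000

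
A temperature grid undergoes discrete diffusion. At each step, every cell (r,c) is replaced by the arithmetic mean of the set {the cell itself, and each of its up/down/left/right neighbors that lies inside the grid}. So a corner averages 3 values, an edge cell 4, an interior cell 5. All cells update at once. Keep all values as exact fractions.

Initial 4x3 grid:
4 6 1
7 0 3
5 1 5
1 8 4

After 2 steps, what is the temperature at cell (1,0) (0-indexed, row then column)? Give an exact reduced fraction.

Step 1: cell (1,0) = 4
Step 2: cell (1,0) = 497/120
Full grid after step 2:
  149/36 303/80 25/9
  497/120 81/25 367/120
  479/120 349/100 449/120
  35/9 529/120 149/36

Answer: 497/120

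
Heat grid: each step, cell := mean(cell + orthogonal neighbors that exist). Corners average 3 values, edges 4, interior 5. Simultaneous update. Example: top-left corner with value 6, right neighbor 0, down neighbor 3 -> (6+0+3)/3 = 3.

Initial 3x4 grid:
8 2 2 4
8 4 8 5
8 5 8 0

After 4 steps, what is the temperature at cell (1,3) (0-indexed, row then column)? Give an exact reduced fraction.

Step 1: cell (1,3) = 17/4
Step 2: cell (1,3) = 353/80
Step 3: cell (1,3) = 21427/4800
Step 4: cell (1,3) = 1321193/288000
Full grid after step 4:
  60533/10800 186631/36000 504743/108000 568871/129600
  424867/72000 165143/30000 589447/120000 1321193/288000
  5509/900 206881/36000 560743/108000 623371/129600

Answer: 1321193/288000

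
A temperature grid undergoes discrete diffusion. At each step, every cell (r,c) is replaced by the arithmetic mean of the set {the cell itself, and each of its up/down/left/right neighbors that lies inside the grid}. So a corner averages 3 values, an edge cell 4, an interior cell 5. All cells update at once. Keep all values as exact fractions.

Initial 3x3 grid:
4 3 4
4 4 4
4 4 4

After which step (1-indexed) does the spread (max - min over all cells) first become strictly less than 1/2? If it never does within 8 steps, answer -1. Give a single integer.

Step 1: max=4, min=11/3, spread=1/3
  -> spread < 1/2 first at step 1
Step 2: max=4, min=893/240, spread=67/240
Step 3: max=793/200, min=8203/2160, spread=1807/10800
Step 4: max=21239/5400, min=3298037/864000, spread=33401/288000
Step 5: max=2116609/540000, min=29874067/7776000, spread=3025513/38880000
Step 6: max=112444051/28800000, min=11976673133/3110400000, spread=53531/995328
Step 7: max=30312883949/7776000000, min=720463074151/186624000000, spread=450953/11943936
Step 8: max=3631471389481/933120000000, min=43280856439397/11197440000000, spread=3799043/143327232

Answer: 1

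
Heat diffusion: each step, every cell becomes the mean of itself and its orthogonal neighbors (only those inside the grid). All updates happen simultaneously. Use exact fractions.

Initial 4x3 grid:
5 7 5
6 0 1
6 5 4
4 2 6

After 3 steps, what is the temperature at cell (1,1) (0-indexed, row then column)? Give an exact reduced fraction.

Step 1: cell (1,1) = 19/5
Step 2: cell (1,1) = 91/25
Step 3: cell (1,1) = 25031/6000
Full grid after step 3:
  3421/720 60349/14400 8603/2160
  5257/1200 25031/6000 13021/3600
  1769/400 7757/2000 4607/1200
  337/80 19963/4800 2753/720

Answer: 25031/6000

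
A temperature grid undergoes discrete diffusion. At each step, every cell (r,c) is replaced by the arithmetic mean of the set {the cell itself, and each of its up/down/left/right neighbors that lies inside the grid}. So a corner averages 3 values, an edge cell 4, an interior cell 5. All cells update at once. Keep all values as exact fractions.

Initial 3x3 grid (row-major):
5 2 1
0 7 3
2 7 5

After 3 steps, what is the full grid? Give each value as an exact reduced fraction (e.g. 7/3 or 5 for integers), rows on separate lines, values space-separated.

Answer: 6713/2160 48511/14400 2381/720
25793/7200 10891/3000 197/50
907/240 20387/4800 339/80

Derivation:
After step 1:
  7/3 15/4 2
  7/2 19/5 4
  3 21/4 5
After step 2:
  115/36 713/240 13/4
  379/120 203/50 37/10
  47/12 341/80 19/4
After step 3:
  6713/2160 48511/14400 2381/720
  25793/7200 10891/3000 197/50
  907/240 20387/4800 339/80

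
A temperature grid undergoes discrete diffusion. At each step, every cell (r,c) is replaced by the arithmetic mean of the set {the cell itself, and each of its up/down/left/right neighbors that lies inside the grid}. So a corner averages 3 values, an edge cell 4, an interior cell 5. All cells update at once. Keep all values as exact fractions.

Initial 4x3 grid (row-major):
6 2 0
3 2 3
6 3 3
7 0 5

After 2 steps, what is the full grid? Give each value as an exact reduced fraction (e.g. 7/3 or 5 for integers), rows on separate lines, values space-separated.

Answer: 125/36 313/120 37/18
229/60 283/100 293/120
121/30 87/25 329/120
77/18 271/80 119/36

Derivation:
After step 1:
  11/3 5/2 5/3
  17/4 13/5 2
  19/4 14/5 7/2
  13/3 15/4 8/3
After step 2:
  125/36 313/120 37/18
  229/60 283/100 293/120
  121/30 87/25 329/120
  77/18 271/80 119/36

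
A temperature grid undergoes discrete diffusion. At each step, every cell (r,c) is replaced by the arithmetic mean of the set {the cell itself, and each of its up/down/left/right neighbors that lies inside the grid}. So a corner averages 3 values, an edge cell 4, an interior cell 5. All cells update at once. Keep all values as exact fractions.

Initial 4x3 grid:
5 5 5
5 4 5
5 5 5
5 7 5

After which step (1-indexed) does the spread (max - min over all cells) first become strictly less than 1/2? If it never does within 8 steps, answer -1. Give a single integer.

Answer: 3

Derivation:
Step 1: max=17/3, min=19/4, spread=11/12
Step 2: max=661/120, min=29/6, spread=27/40
Step 3: max=11557/2160, min=4657/960, spread=863/1728
  -> spread < 1/2 first at step 3
Step 4: max=457937/86400, min=280979/57600, spread=72937/172800
Step 5: max=27204091/5184000, min=16937689/3456000, spread=719023/2073600
Step 6: max=1622283449/311040000, min=1021173131/207360000, spread=36209501/124416000
Step 7: max=96820256611/18662400000, min=61546052449/12441600000, spread=72018847/298598400
Step 8: max=5785704239249/1119744000000, min=3706804049891/746496000000, spread=18039853153/89579520000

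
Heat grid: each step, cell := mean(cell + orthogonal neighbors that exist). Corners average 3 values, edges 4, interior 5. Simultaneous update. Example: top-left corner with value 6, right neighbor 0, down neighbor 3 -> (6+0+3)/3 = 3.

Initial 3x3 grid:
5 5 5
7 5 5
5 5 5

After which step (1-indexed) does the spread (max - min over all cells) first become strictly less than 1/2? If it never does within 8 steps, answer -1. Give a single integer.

Step 1: max=17/3, min=5, spread=2/3
Step 2: max=667/120, min=5, spread=67/120
Step 3: max=5837/1080, min=507/100, spread=1807/5400
  -> spread < 1/2 first at step 3
Step 4: max=2317963/432000, min=13861/2700, spread=33401/144000
Step 5: max=20669933/3888000, min=1393391/270000, spread=3025513/19440000
Step 6: max=8240926867/1555200000, min=74755949/14400000, spread=53531/497664
Step 7: max=492592925849/93312000000, min=20231116051/3888000000, spread=450953/5971968
Step 8: max=29502503560603/5598720000000, min=2433808610519/466560000000, spread=3799043/71663616

Answer: 3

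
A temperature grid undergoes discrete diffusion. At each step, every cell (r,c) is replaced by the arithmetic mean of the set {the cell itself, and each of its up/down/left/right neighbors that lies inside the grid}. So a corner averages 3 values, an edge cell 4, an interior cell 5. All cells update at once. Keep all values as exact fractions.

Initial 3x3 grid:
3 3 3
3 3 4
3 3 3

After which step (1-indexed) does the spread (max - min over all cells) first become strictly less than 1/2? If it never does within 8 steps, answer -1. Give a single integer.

Step 1: max=10/3, min=3, spread=1/3
  -> spread < 1/2 first at step 1
Step 2: max=787/240, min=3, spread=67/240
Step 3: max=6917/2160, min=607/200, spread=1807/10800
Step 4: max=2749963/864000, min=16561/5400, spread=33401/288000
Step 5: max=24557933/7776000, min=1663391/540000, spread=3025513/38880000
Step 6: max=9796126867/3110400000, min=89155949/28800000, spread=53531/995328
Step 7: max=585904925849/186624000000, min=24119116051/7776000000, spread=450953/11943936
Step 8: max=35101223560603/11197440000000, min=2900368610519/933120000000, spread=3799043/143327232

Answer: 1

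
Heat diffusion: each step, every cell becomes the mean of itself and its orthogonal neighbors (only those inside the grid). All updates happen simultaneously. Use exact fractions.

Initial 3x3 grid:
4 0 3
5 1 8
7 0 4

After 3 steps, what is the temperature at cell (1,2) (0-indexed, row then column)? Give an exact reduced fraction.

Step 1: cell (1,2) = 4
Step 2: cell (1,2) = 217/60
Step 3: cell (1,2) = 1543/450
Full grid after step 3:
  757/240 1393/450 1747/540
  16267/4800 19987/6000 1543/450
  857/240 4223/1200 161/45

Answer: 1543/450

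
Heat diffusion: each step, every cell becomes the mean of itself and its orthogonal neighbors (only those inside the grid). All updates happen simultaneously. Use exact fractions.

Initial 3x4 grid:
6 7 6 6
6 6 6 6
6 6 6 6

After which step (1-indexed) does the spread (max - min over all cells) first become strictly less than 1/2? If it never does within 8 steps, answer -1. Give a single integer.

Answer: 1

Derivation:
Step 1: max=19/3, min=6, spread=1/3
  -> spread < 1/2 first at step 1
Step 2: max=751/120, min=6, spread=31/120
Step 3: max=6691/1080, min=6, spread=211/1080
Step 4: max=664897/108000, min=10847/1800, spread=14077/108000
Step 5: max=5972407/972000, min=651683/108000, spread=5363/48600
Step 6: max=178700809/29160000, min=362869/60000, spread=93859/1166400
Step 7: max=10707874481/1749600000, min=588536467/97200000, spread=4568723/69984000
Step 8: max=641636435629/104976000000, min=17677618889/2916000000, spread=8387449/167961600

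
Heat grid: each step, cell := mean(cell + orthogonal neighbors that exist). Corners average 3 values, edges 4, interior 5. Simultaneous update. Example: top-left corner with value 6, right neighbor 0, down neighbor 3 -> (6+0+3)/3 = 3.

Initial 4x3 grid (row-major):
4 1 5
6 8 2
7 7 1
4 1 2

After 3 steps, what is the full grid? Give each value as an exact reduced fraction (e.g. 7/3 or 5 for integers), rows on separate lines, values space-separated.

After step 1:
  11/3 9/2 8/3
  25/4 24/5 4
  6 24/5 3
  4 7/2 4/3
After step 2:
  173/36 469/120 67/18
  1243/240 487/100 217/60
  421/80 221/50 197/60
  9/2 409/120 47/18
After step 3:
  10003/2160 31151/7200 4049/1080
  36211/7200 26393/6000 13943/3600
  11617/2400 25493/6000 6269/1800
  3161/720 26891/7200 3349/1080

Answer: 10003/2160 31151/7200 4049/1080
36211/7200 26393/6000 13943/3600
11617/2400 25493/6000 6269/1800
3161/720 26891/7200 3349/1080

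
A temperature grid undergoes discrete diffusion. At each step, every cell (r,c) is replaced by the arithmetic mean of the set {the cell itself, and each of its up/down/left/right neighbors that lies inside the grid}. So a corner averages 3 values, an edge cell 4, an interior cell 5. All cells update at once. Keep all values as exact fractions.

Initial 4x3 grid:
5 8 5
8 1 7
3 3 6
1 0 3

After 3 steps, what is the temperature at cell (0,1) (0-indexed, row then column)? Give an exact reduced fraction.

Answer: 15139/2880

Derivation:
Step 1: cell (0,1) = 19/4
Step 2: cell (0,1) = 1429/240
Step 3: cell (0,1) = 15139/2880
Full grid after step 3:
  437/80 15139/2880 12049/2160
  533/120 5867/1200 3403/720
  1261/360 4063/1200 959/240
  5351/2160 8111/2880 243/80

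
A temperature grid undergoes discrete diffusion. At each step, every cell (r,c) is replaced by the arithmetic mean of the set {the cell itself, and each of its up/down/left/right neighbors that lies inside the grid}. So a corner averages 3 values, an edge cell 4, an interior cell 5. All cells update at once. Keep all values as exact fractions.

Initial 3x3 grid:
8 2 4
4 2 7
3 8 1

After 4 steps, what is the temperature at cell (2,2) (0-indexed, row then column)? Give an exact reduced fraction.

Answer: 68789/16200

Derivation:
Step 1: cell (2,2) = 16/3
Step 2: cell (2,2) = 37/9
Step 3: cell (2,2) = 2369/540
Step 4: cell (2,2) = 68789/16200
Full grid after step 4:
  556787/129600 77723/18000 270731/64800
  3810079/864000 1526773/360000 1854977/432000
  20831/4800 1892977/432000 68789/16200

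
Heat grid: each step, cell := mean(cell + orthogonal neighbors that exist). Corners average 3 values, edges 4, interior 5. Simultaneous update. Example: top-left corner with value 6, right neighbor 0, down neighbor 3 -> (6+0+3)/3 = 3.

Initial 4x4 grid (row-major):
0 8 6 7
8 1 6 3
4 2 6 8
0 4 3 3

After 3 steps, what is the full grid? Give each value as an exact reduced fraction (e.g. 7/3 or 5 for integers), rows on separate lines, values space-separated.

After step 1:
  16/3 15/4 27/4 16/3
  13/4 5 22/5 6
  7/2 17/5 5 5
  8/3 9/4 4 14/3
After step 2:
  37/9 125/24 607/120 217/36
  205/48 99/25 543/100 311/60
  769/240 383/100 109/25 31/6
  101/36 739/240 191/48 41/9
After step 3:
  1957/432 2063/450 1222/225 5857/1080
  27983/7200 27239/6000 2879/600 19627/3600
  25399/7200 553/150 27319/6000 17339/3600
  409/135 24649/7200 28753/7200 1973/432

Answer: 1957/432 2063/450 1222/225 5857/1080
27983/7200 27239/6000 2879/600 19627/3600
25399/7200 553/150 27319/6000 17339/3600
409/135 24649/7200 28753/7200 1973/432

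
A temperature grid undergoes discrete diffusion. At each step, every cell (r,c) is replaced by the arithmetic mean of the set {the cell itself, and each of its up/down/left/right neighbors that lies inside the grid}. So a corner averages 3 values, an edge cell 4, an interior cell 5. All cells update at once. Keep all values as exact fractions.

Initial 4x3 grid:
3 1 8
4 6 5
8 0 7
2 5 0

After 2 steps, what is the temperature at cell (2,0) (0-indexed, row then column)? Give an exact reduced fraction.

Step 1: cell (2,0) = 7/2
Step 2: cell (2,0) = 379/80
Full grid after step 2:
  149/36 451/120 47/9
  877/240 493/100 521/120
  379/80 333/100 187/40
  41/12 319/80 35/12

Answer: 379/80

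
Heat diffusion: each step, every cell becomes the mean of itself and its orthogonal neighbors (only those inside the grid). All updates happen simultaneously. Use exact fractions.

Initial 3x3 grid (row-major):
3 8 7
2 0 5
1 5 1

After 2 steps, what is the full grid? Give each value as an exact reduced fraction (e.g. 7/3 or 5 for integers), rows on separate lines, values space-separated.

After step 1:
  13/3 9/2 20/3
  3/2 4 13/4
  8/3 7/4 11/3
After step 2:
  31/9 39/8 173/36
  25/8 3 211/48
  71/36 145/48 26/9

Answer: 31/9 39/8 173/36
25/8 3 211/48
71/36 145/48 26/9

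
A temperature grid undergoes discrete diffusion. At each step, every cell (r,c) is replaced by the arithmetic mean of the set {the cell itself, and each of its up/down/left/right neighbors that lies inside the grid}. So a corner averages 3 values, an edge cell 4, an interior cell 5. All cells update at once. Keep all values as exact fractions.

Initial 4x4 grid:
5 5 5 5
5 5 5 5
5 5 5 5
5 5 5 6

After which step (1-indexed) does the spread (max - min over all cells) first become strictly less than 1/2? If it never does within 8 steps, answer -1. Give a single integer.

Step 1: max=16/3, min=5, spread=1/3
  -> spread < 1/2 first at step 1
Step 2: max=95/18, min=5, spread=5/18
Step 3: max=1121/216, min=5, spread=41/216
Step 4: max=33443/6480, min=5, spread=1043/6480
Step 5: max=997553/194400, min=5, spread=25553/194400
Step 6: max=29831459/5832000, min=90079/18000, spread=645863/5832000
Step 7: max=892441691/174960000, min=600971/120000, spread=16225973/174960000
Step 8: max=26721477983/5248800000, min=270701/54000, spread=409340783/5248800000

Answer: 1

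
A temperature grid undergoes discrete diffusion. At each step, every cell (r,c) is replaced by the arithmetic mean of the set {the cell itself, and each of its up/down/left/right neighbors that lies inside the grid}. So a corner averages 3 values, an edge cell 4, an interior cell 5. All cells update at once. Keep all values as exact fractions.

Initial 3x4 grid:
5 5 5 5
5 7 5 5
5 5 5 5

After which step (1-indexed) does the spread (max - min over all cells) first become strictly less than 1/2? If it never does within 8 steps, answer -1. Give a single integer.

Answer: 2

Derivation:
Step 1: max=11/2, min=5, spread=1/2
Step 2: max=273/50, min=5, spread=23/50
  -> spread < 1/2 first at step 2
Step 3: max=12811/2400, min=1013/200, spread=131/480
Step 4: max=114551/21600, min=18391/3600, spread=841/4320
Step 5: max=45742051/8640000, min=3693373/720000, spread=56863/345600
Step 6: max=410334341/77760000, min=33389543/6480000, spread=386393/3110400
Step 7: max=163913723131/31104000000, min=13380358813/2592000000, spread=26795339/248832000
Step 8: max=9815015714129/1866240000000, min=804686149667/155520000000, spread=254051069/2985984000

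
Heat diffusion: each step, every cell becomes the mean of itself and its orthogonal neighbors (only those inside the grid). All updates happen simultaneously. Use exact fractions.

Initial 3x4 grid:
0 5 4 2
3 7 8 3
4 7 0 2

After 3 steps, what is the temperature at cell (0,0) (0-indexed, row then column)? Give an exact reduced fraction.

Answer: 1721/432

Derivation:
Step 1: cell (0,0) = 8/3
Step 2: cell (0,0) = 61/18
Step 3: cell (0,0) = 1721/432
Full grid after step 3:
  1721/432 29269/7200 3371/800 443/120
  29339/7200 3379/750 24067/6000 53603/14400
  1913/432 31069/7200 29539/7200 3647/1080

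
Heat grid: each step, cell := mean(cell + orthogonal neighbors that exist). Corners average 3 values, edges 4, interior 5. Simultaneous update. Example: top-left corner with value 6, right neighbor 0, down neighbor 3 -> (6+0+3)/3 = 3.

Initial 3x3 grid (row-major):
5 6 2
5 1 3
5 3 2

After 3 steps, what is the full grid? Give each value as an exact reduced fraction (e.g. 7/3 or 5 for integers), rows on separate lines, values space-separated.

After step 1:
  16/3 7/2 11/3
  4 18/5 2
  13/3 11/4 8/3
After step 2:
  77/18 161/40 55/18
  259/60 317/100 179/60
  133/36 267/80 89/36
After step 3:
  4543/1080 8717/2400 3623/1080
  13913/3600 7133/2000 10513/3600
  8171/2160 15209/4800 6331/2160

Answer: 4543/1080 8717/2400 3623/1080
13913/3600 7133/2000 10513/3600
8171/2160 15209/4800 6331/2160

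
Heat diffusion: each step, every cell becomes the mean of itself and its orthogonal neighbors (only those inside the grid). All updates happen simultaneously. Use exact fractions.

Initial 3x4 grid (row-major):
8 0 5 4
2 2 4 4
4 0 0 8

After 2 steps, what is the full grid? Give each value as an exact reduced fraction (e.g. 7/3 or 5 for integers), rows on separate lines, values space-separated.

After step 1:
  10/3 15/4 13/4 13/3
  4 8/5 3 5
  2 3/2 3 4
After step 2:
  133/36 179/60 43/12 151/36
  41/15 277/100 317/100 49/12
  5/2 81/40 23/8 4

Answer: 133/36 179/60 43/12 151/36
41/15 277/100 317/100 49/12
5/2 81/40 23/8 4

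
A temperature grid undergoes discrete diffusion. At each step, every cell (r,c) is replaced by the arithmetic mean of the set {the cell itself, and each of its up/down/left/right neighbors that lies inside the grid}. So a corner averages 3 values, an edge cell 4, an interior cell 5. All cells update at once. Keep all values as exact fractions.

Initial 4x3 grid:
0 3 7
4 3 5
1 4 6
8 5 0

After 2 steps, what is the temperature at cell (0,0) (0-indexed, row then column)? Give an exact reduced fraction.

Step 1: cell (0,0) = 7/3
Step 2: cell (0,0) = 91/36
Full grid after step 2:
  91/36 863/240 9/2
  743/240 181/50 89/20
  883/240 397/100 247/60
  79/18 983/240 35/9

Answer: 91/36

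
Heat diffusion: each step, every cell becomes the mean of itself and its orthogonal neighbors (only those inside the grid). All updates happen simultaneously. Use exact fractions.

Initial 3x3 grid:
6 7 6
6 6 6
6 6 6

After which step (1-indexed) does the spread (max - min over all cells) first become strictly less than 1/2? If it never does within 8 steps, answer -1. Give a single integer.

Step 1: max=19/3, min=6, spread=1/3
  -> spread < 1/2 first at step 1
Step 2: max=1507/240, min=6, spread=67/240
Step 3: max=13397/2160, min=1207/200, spread=1807/10800
Step 4: max=5341963/864000, min=32761/5400, spread=33401/288000
Step 5: max=47885933/7776000, min=3283391/540000, spread=3025513/38880000
Step 6: max=19127326867/3110400000, min=175555949/28800000, spread=53531/995328
Step 7: max=1145776925849/186624000000, min=47447116051/7776000000, spread=450953/11943936
Step 8: max=68693543560603/11197440000000, min=5699728610519/933120000000, spread=3799043/143327232

Answer: 1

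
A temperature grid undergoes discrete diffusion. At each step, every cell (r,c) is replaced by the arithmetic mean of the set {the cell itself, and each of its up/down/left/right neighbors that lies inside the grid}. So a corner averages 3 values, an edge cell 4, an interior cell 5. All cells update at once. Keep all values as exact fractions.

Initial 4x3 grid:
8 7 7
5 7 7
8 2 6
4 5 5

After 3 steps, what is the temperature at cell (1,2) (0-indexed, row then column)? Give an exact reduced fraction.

Answer: 15119/2400

Derivation:
Step 1: cell (1,2) = 27/4
Step 2: cell (1,2) = 487/80
Step 3: cell (1,2) = 15119/2400
Full grid after step 3:
  3529/540 97349/14400 1183/180
  45307/7200 36181/6000 15119/2400
  38797/7200 5601/1000 38747/7200
  11311/2160 5917/1200 11231/2160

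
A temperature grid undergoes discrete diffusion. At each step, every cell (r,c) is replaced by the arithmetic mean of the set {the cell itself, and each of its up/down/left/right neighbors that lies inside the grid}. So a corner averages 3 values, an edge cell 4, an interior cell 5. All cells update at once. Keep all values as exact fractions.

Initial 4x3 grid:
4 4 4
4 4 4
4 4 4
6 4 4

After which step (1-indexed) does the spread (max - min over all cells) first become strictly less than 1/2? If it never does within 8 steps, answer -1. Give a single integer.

Step 1: max=14/3, min=4, spread=2/3
Step 2: max=41/9, min=4, spread=5/9
Step 3: max=473/108, min=4, spread=41/108
  -> spread < 1/2 first at step 3
Step 4: max=56057/12960, min=4, spread=4217/12960
Step 5: max=3319549/777600, min=14479/3600, spread=38417/155520
Step 6: max=197824211/46656000, min=290597/72000, spread=1903471/9331200
Step 7: max=11798429089/2799360000, min=8755759/2160000, spread=18038617/111974400
Step 8: max=705114582851/167961600000, min=790526759/194400000, spread=883978523/6718464000

Answer: 3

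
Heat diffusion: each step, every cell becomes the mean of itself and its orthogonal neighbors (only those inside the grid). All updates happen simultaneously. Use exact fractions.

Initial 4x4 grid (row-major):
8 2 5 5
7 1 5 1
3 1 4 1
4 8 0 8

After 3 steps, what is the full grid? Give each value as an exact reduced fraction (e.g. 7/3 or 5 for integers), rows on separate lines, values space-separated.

After step 1:
  17/3 4 17/4 11/3
  19/4 16/5 16/5 3
  15/4 17/5 11/5 7/2
  5 13/4 5 3
After step 2:
  173/36 1027/240 907/240 131/36
  521/120 371/100 317/100 401/120
  169/40 79/25 173/50 117/40
  4 333/80 269/80 23/6
After step 3:
  9667/2160 29833/7200 26761/7200 7747/2160
  7687/1800 22393/6000 20953/6000 1471/450
  2359/600 7487/2000 6431/2000 339/100
  991/240 2937/800 8891/2400 2429/720

Answer: 9667/2160 29833/7200 26761/7200 7747/2160
7687/1800 22393/6000 20953/6000 1471/450
2359/600 7487/2000 6431/2000 339/100
991/240 2937/800 8891/2400 2429/720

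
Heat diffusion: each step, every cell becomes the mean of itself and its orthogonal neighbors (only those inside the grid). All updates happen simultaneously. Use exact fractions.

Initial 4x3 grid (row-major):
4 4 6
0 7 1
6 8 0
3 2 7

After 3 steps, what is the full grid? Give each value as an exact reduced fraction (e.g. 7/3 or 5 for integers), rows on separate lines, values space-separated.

Answer: 1691/432 59077/14400 1703/432
14723/3600 24203/6000 14423/3600
14993/3600 6217/1500 4781/1200
4523/1080 3767/900 1421/360

Derivation:
After step 1:
  8/3 21/4 11/3
  17/4 4 7/2
  17/4 23/5 4
  11/3 5 3
After step 2:
  73/18 187/48 149/36
  91/24 108/25 91/24
  503/120 437/100 151/40
  155/36 61/15 4
After step 3:
  1691/432 59077/14400 1703/432
  14723/3600 24203/6000 14423/3600
  14993/3600 6217/1500 4781/1200
  4523/1080 3767/900 1421/360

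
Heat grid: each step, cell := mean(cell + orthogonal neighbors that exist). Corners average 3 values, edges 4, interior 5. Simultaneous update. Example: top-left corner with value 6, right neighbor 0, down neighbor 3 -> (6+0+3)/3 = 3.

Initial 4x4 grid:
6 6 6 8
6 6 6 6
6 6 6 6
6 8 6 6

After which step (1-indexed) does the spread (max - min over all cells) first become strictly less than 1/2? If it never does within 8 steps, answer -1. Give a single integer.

Step 1: max=20/3, min=6, spread=2/3
Step 2: max=59/9, min=6, spread=5/9
Step 3: max=3451/540, min=145/24, spread=377/1080
  -> spread < 1/2 first at step 3
Step 4: max=20483/3240, min=7301/1200, spread=7703/32400
Step 5: max=3054643/486000, min=660301/108000, spread=166577/972000
Step 6: max=91250347/14580000, min=19893071/3240000, spread=692611/5832000
Step 7: max=2731832281/437400000, min=13299601/2160000, spread=77326157/874800000
Step 8: max=136446732959/21870000000, min=17995488103/2916000000, spread=2961144373/43740000000

Answer: 3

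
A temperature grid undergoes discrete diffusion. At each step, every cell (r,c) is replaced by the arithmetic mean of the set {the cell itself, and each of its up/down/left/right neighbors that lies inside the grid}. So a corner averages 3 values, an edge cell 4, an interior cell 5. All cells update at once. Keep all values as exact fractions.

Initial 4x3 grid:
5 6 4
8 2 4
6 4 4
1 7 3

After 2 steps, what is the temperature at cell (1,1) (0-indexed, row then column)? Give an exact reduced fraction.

Answer: 112/25

Derivation:
Step 1: cell (1,1) = 24/5
Step 2: cell (1,1) = 112/25
Full grid after step 2:
  95/18 401/80 149/36
  317/60 112/25 1003/240
  289/60 433/100 991/240
  79/18 1061/240 73/18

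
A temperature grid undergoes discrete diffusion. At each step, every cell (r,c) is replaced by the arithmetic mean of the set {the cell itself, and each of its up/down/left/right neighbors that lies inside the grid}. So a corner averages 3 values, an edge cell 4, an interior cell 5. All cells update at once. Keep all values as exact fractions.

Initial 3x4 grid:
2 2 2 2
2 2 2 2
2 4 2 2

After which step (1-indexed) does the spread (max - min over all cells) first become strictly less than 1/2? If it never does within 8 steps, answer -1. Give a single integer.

Step 1: max=8/3, min=2, spread=2/3
Step 2: max=151/60, min=2, spread=31/60
Step 3: max=1291/540, min=2, spread=211/540
  -> spread < 1/2 first at step 3
Step 4: max=124897/54000, min=1847/900, spread=14077/54000
Step 5: max=1112407/486000, min=111683/54000, spread=5363/24300
Step 6: max=32900809/14580000, min=62869/30000, spread=93859/583200
Step 7: max=1959874481/874800000, min=102536467/48600000, spread=4568723/34992000
Step 8: max=116756435629/52488000000, min=3097618889/1458000000, spread=8387449/83980800

Answer: 3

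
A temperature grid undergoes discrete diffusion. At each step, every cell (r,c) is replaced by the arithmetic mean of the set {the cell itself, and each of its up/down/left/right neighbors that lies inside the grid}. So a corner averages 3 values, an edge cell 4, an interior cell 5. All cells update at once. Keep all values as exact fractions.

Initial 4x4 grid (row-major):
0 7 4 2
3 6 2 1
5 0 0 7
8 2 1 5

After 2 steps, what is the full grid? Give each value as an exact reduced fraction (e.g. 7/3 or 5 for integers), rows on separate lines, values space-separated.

After step 1:
  10/3 17/4 15/4 7/3
  7/2 18/5 13/5 3
  4 13/5 2 13/4
  5 11/4 2 13/3
After step 2:
  133/36 56/15 97/30 109/36
  433/120 331/100 299/100 671/240
  151/40 299/100 249/100 151/48
  47/12 247/80 133/48 115/36

Answer: 133/36 56/15 97/30 109/36
433/120 331/100 299/100 671/240
151/40 299/100 249/100 151/48
47/12 247/80 133/48 115/36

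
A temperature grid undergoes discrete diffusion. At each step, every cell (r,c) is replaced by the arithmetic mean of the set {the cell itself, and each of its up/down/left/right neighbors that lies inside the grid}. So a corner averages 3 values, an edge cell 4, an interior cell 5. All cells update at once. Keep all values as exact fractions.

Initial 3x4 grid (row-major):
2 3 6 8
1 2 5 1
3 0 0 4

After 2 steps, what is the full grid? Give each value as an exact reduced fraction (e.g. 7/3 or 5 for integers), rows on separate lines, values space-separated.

After step 1:
  2 13/4 11/2 5
  2 11/5 14/5 9/2
  4/3 5/4 9/4 5/3
After step 2:
  29/12 259/80 331/80 5
  113/60 23/10 69/20 419/120
  55/36 211/120 239/120 101/36

Answer: 29/12 259/80 331/80 5
113/60 23/10 69/20 419/120
55/36 211/120 239/120 101/36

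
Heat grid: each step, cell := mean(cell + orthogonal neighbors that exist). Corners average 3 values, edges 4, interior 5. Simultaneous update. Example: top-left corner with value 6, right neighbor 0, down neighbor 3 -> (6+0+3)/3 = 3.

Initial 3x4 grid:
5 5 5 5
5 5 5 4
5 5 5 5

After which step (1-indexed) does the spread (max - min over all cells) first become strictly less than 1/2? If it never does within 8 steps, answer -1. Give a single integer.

Answer: 1

Derivation:
Step 1: max=5, min=14/3, spread=1/3
  -> spread < 1/2 first at step 1
Step 2: max=5, min=1133/240, spread=67/240
Step 3: max=5, min=10363/2160, spread=437/2160
Step 4: max=4991/1000, min=4162469/864000, spread=29951/172800
Step 5: max=16796/3375, min=37664179/7776000, spread=206761/1555200
Step 6: max=26834329/5400000, min=15095804429/3110400000, spread=14430763/124416000
Step 7: max=2142347273/432000000, min=908012258311/186624000000, spread=139854109/1492992000
Step 8: max=192548771023/38880000000, min=54564728109749/11197440000000, spread=7114543559/89579520000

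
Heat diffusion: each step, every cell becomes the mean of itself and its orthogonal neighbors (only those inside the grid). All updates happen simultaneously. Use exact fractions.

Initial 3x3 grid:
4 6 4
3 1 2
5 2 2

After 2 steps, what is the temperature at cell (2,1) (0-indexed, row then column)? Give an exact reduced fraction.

Step 1: cell (2,1) = 5/2
Step 2: cell (2,1) = 319/120
Full grid after step 2:
  34/9 893/240 10/3
  823/240 291/100 221/80
  109/36 319/120 9/4

Answer: 319/120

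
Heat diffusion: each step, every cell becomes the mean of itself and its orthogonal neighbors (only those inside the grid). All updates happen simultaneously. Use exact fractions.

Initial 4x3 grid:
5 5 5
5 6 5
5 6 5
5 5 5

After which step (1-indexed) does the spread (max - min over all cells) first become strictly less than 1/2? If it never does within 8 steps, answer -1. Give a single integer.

Answer: 1

Derivation:
Step 1: max=27/5, min=5, spread=2/5
  -> spread < 1/2 first at step 1
Step 2: max=531/100, min=413/80, spread=59/400
Step 3: max=10493/2000, min=3733/720, spread=139/2250
Step 4: max=627787/120000, min=1498853/288000, spread=39179/1440000
Step 5: max=37605233/7200000, min=13507723/2592000, spread=377011/32400000
Step 6: max=2255060947/432000000, min=5406270893/1036800000, spread=29376899/5184000000
Step 7: max=135265105673/25920000000, min=324478028887/62208000000, spread=791123641/311040000000
Step 8: max=8114952132907/1555200000000, min=19471249510133/3732480000000, spread=23178044219/18662400000000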